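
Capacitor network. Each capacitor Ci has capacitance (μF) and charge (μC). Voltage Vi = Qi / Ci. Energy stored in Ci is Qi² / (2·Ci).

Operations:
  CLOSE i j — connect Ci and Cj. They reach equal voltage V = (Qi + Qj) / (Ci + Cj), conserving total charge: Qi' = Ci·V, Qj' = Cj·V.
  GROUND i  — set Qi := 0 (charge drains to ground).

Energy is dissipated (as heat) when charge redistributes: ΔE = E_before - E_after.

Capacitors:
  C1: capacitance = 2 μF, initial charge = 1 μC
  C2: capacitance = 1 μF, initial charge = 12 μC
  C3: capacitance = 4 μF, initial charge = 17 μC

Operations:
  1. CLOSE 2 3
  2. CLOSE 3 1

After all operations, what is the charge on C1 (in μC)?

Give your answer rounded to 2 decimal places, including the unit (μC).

Initial: C1(2μF, Q=1μC, V=0.50V), C2(1μF, Q=12μC, V=12.00V), C3(4μF, Q=17μC, V=4.25V)
Op 1: CLOSE 2-3: Q_total=29.00, C_total=5.00, V=5.80; Q2=5.80, Q3=23.20; dissipated=24.025
Op 2: CLOSE 3-1: Q_total=24.20, C_total=6.00, V=4.03; Q3=16.13, Q1=8.07; dissipated=18.727
Final charges: Q1=8.07, Q2=5.80, Q3=16.13

Answer: 8.07 μC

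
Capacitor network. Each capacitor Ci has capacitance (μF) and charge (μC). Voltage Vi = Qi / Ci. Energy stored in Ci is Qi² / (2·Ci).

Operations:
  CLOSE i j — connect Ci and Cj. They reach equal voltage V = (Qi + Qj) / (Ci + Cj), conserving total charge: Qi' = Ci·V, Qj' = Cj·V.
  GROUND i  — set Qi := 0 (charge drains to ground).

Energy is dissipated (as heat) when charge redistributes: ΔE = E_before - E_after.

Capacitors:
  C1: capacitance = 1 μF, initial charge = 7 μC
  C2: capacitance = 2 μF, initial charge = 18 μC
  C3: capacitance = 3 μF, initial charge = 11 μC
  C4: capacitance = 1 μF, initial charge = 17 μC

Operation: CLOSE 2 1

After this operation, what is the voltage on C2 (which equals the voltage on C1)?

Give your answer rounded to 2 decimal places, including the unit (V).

Initial: C1(1μF, Q=7μC, V=7.00V), C2(2μF, Q=18μC, V=9.00V), C3(3μF, Q=11μC, V=3.67V), C4(1μF, Q=17μC, V=17.00V)
Op 1: CLOSE 2-1: Q_total=25.00, C_total=3.00, V=8.33; Q2=16.67, Q1=8.33; dissipated=1.333

Answer: 8.33 V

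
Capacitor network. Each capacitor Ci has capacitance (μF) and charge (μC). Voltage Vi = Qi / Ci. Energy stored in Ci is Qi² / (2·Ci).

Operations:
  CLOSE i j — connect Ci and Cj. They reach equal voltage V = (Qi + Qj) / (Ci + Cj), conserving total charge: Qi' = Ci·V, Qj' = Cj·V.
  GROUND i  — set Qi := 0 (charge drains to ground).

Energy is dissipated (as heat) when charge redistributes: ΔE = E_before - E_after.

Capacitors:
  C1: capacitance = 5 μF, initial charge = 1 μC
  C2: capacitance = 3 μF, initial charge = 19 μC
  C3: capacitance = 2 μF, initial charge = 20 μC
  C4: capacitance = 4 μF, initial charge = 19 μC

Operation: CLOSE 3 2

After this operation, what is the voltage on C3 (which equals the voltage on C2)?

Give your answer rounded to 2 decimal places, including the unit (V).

Initial: C1(5μF, Q=1μC, V=0.20V), C2(3μF, Q=19μC, V=6.33V), C3(2μF, Q=20μC, V=10.00V), C4(4μF, Q=19μC, V=4.75V)
Op 1: CLOSE 3-2: Q_total=39.00, C_total=5.00, V=7.80; Q3=15.60, Q2=23.40; dissipated=8.067

Answer: 7.80 V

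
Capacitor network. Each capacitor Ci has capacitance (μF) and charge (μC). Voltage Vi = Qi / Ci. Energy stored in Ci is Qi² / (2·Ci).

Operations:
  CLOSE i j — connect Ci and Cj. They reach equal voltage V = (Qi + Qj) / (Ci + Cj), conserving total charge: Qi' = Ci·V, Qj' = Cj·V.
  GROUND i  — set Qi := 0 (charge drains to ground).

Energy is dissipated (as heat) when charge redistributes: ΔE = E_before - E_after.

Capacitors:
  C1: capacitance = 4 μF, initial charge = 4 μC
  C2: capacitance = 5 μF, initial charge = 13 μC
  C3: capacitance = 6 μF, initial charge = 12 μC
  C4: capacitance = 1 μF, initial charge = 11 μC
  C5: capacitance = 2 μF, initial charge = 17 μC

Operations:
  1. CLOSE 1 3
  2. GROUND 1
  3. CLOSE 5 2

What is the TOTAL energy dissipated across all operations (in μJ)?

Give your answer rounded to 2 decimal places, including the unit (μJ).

Initial: C1(4μF, Q=4μC, V=1.00V), C2(5μF, Q=13μC, V=2.60V), C3(6μF, Q=12μC, V=2.00V), C4(1μF, Q=11μC, V=11.00V), C5(2μF, Q=17μC, V=8.50V)
Op 1: CLOSE 1-3: Q_total=16.00, C_total=10.00, V=1.60; Q1=6.40, Q3=9.60; dissipated=1.200
Op 2: GROUND 1: Q1=0; energy lost=5.120
Op 3: CLOSE 5-2: Q_total=30.00, C_total=7.00, V=4.29; Q5=8.57, Q2=21.43; dissipated=24.864
Total dissipated: 31.184 μJ

Answer: 31.18 μJ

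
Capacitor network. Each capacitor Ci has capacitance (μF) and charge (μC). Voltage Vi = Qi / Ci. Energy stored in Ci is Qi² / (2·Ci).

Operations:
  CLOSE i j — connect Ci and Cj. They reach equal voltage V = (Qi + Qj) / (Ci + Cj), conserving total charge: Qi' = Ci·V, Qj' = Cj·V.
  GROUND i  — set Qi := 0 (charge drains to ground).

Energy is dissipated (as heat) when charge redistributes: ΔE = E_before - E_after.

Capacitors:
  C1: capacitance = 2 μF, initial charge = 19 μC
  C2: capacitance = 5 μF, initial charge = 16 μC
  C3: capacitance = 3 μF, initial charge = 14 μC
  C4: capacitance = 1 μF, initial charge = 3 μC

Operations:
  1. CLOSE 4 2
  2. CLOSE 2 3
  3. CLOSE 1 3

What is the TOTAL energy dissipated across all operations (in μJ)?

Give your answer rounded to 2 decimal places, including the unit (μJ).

Initial: C1(2μF, Q=19μC, V=9.50V), C2(5μF, Q=16μC, V=3.20V), C3(3μF, Q=14μC, V=4.67V), C4(1μF, Q=3μC, V=3.00V)
Op 1: CLOSE 4-2: Q_total=19.00, C_total=6.00, V=3.17; Q4=3.17, Q2=15.83; dissipated=0.017
Op 2: CLOSE 2-3: Q_total=29.83, C_total=8.00, V=3.73; Q2=18.65, Q3=11.19; dissipated=2.109
Op 3: CLOSE 1-3: Q_total=30.19, C_total=5.00, V=6.04; Q1=12.07, Q3=18.11; dissipated=19.982
Total dissipated: 22.108 μJ

Answer: 22.11 μJ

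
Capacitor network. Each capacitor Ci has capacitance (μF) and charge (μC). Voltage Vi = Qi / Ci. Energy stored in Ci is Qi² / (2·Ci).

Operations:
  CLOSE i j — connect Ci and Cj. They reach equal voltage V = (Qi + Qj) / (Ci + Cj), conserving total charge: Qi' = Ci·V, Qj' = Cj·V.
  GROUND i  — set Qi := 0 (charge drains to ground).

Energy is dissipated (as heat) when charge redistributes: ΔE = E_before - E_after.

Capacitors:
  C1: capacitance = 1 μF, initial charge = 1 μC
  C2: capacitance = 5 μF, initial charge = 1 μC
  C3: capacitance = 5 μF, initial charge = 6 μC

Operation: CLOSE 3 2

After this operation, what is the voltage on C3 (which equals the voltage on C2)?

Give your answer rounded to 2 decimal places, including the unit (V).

Initial: C1(1μF, Q=1μC, V=1.00V), C2(5μF, Q=1μC, V=0.20V), C3(5μF, Q=6μC, V=1.20V)
Op 1: CLOSE 3-2: Q_total=7.00, C_total=10.00, V=0.70; Q3=3.50, Q2=3.50; dissipated=1.250

Answer: 0.70 V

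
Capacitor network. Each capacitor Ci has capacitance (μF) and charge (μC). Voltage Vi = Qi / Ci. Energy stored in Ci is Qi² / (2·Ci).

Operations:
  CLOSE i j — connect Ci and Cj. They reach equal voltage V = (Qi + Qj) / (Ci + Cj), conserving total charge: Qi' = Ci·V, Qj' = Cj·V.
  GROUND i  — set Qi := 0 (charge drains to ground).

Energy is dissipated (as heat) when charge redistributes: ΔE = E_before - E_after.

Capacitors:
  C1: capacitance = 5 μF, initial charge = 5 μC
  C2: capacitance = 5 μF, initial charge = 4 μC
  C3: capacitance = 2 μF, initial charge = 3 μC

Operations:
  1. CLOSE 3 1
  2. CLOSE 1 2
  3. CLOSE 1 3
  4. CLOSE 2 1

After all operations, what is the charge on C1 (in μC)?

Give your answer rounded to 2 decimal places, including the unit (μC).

Answer: 4.98 μC

Derivation:
Initial: C1(5μF, Q=5μC, V=1.00V), C2(5μF, Q=4μC, V=0.80V), C3(2μF, Q=3μC, V=1.50V)
Op 1: CLOSE 3-1: Q_total=8.00, C_total=7.00, V=1.14; Q3=2.29, Q1=5.71; dissipated=0.179
Op 2: CLOSE 1-2: Q_total=9.71, C_total=10.00, V=0.97; Q1=4.86, Q2=4.86; dissipated=0.147
Op 3: CLOSE 1-3: Q_total=7.14, C_total=7.00, V=1.02; Q1=5.10, Q3=2.04; dissipated=0.021
Op 4: CLOSE 2-1: Q_total=9.96, C_total=10.00, V=1.00; Q2=4.98, Q1=4.98; dissipated=0.003
Final charges: Q1=4.98, Q2=4.98, Q3=2.04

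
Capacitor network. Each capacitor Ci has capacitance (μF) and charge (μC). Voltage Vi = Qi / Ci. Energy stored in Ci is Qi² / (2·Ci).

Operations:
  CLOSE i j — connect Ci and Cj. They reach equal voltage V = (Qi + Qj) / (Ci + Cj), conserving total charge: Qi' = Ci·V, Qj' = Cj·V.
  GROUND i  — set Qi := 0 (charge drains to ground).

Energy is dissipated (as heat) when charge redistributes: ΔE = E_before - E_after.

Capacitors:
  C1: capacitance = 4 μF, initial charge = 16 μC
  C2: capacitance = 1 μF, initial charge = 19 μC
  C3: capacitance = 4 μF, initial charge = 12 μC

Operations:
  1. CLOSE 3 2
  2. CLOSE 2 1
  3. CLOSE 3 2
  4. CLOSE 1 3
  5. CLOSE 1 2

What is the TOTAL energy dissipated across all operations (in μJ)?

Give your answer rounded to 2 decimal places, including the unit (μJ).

Answer: 107.76 μJ

Derivation:
Initial: C1(4μF, Q=16μC, V=4.00V), C2(1μF, Q=19μC, V=19.00V), C3(4μF, Q=12μC, V=3.00V)
Op 1: CLOSE 3-2: Q_total=31.00, C_total=5.00, V=6.20; Q3=24.80, Q2=6.20; dissipated=102.400
Op 2: CLOSE 2-1: Q_total=22.20, C_total=5.00, V=4.44; Q2=4.44, Q1=17.76; dissipated=1.936
Op 3: CLOSE 3-2: Q_total=29.24, C_total=5.00, V=5.85; Q3=23.39, Q2=5.85; dissipated=1.239
Op 4: CLOSE 1-3: Q_total=41.15, C_total=8.00, V=5.14; Q1=20.58, Q3=20.58; dissipated=1.982
Op 5: CLOSE 1-2: Q_total=26.42, C_total=5.00, V=5.28; Q1=21.14, Q2=5.28; dissipated=0.198
Total dissipated: 107.756 μJ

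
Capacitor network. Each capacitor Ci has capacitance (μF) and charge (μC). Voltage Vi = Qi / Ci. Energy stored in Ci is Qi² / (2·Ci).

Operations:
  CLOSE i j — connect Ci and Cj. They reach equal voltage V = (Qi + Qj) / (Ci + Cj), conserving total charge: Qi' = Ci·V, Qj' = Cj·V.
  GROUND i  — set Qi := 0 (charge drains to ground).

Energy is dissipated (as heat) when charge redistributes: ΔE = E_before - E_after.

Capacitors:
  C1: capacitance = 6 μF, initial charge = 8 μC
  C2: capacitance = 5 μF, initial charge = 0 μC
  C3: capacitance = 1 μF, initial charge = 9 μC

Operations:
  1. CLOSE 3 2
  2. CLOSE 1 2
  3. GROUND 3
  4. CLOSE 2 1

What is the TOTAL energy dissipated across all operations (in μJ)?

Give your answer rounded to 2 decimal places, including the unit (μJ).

Answer: 34.91 μJ

Derivation:
Initial: C1(6μF, Q=8μC, V=1.33V), C2(5μF, Q=0μC, V=0.00V), C3(1μF, Q=9μC, V=9.00V)
Op 1: CLOSE 3-2: Q_total=9.00, C_total=6.00, V=1.50; Q3=1.50, Q2=7.50; dissipated=33.750
Op 2: CLOSE 1-2: Q_total=15.50, C_total=11.00, V=1.41; Q1=8.45, Q2=7.05; dissipated=0.038
Op 3: GROUND 3: Q3=0; energy lost=1.125
Op 4: CLOSE 2-1: Q_total=15.50, C_total=11.00, V=1.41; Q2=7.05, Q1=8.45; dissipated=0.000
Total dissipated: 34.913 μJ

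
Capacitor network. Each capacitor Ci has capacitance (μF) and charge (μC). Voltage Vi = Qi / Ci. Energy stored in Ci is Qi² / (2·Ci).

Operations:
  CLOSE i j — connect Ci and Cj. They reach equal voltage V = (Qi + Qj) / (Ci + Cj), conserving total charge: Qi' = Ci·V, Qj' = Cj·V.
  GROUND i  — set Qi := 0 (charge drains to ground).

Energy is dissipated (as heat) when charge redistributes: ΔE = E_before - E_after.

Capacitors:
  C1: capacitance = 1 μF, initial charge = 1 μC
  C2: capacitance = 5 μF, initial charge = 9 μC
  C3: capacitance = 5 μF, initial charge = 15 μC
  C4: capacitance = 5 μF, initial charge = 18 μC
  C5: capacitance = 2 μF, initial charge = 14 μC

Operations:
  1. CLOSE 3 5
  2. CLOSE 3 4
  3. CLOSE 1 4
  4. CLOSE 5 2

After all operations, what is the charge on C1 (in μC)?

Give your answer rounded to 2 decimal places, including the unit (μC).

Answer: 3.39 μC

Derivation:
Initial: C1(1μF, Q=1μC, V=1.00V), C2(5μF, Q=9μC, V=1.80V), C3(5μF, Q=15μC, V=3.00V), C4(5μF, Q=18μC, V=3.60V), C5(2μF, Q=14μC, V=7.00V)
Op 1: CLOSE 3-5: Q_total=29.00, C_total=7.00, V=4.14; Q3=20.71, Q5=8.29; dissipated=11.429
Op 2: CLOSE 3-4: Q_total=38.71, C_total=10.00, V=3.87; Q3=19.36, Q4=19.36; dissipated=0.368
Op 3: CLOSE 1-4: Q_total=20.36, C_total=6.00, V=3.39; Q1=3.39, Q4=16.96; dissipated=3.435
Op 4: CLOSE 5-2: Q_total=17.29, C_total=7.00, V=2.47; Q5=4.94, Q2=12.35; dissipated=3.921
Final charges: Q1=3.39, Q2=12.35, Q3=19.36, Q4=16.96, Q5=4.94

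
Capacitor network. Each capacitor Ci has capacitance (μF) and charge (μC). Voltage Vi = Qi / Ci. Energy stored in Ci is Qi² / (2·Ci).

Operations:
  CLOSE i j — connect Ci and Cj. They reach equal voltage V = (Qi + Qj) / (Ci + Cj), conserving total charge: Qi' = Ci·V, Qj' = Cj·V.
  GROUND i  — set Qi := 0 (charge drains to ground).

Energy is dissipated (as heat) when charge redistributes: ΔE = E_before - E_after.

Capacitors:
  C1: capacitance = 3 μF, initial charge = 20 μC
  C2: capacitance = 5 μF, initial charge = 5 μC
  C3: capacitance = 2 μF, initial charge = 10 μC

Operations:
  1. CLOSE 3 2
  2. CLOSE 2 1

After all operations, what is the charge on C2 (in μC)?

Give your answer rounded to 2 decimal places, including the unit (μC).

Initial: C1(3μF, Q=20μC, V=6.67V), C2(5μF, Q=5μC, V=1.00V), C3(2μF, Q=10μC, V=5.00V)
Op 1: CLOSE 3-2: Q_total=15.00, C_total=7.00, V=2.14; Q3=4.29, Q2=10.71; dissipated=11.429
Op 2: CLOSE 2-1: Q_total=30.71, C_total=8.00, V=3.84; Q2=19.20, Q1=11.52; dissipated=19.186
Final charges: Q1=11.52, Q2=19.20, Q3=4.29

Answer: 19.20 μC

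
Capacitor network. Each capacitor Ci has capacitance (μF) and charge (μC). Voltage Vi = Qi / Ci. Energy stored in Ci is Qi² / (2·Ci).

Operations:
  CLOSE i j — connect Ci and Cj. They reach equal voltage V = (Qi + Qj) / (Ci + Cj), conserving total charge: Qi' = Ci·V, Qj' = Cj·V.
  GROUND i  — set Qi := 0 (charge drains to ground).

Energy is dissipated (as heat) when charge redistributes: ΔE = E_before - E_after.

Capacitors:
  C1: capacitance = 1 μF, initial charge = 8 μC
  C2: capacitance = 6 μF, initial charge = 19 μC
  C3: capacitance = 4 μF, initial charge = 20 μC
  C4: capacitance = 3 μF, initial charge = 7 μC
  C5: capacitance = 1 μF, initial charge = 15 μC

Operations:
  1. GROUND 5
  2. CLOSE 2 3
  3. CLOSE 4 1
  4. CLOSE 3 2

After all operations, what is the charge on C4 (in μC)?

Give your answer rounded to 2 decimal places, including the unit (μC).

Answer: 11.25 μC

Derivation:
Initial: C1(1μF, Q=8μC, V=8.00V), C2(6μF, Q=19μC, V=3.17V), C3(4μF, Q=20μC, V=5.00V), C4(3μF, Q=7μC, V=2.33V), C5(1μF, Q=15μC, V=15.00V)
Op 1: GROUND 5: Q5=0; energy lost=112.500
Op 2: CLOSE 2-3: Q_total=39.00, C_total=10.00, V=3.90; Q2=23.40, Q3=15.60; dissipated=4.033
Op 3: CLOSE 4-1: Q_total=15.00, C_total=4.00, V=3.75; Q4=11.25, Q1=3.75; dissipated=12.042
Op 4: CLOSE 3-2: Q_total=39.00, C_total=10.00, V=3.90; Q3=15.60, Q2=23.40; dissipated=0.000
Final charges: Q1=3.75, Q2=23.40, Q3=15.60, Q4=11.25, Q5=0.00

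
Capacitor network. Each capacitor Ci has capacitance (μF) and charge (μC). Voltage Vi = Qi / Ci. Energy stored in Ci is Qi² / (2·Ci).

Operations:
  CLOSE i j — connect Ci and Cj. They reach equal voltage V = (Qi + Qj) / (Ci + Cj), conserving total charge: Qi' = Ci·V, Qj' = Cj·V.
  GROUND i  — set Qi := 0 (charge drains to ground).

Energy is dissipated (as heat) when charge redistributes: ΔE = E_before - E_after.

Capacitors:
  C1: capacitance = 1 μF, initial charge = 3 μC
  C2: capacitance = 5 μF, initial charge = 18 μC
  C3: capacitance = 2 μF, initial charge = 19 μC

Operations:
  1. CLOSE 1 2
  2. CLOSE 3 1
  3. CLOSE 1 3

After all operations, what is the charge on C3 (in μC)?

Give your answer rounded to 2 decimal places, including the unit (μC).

Initial: C1(1μF, Q=3μC, V=3.00V), C2(5μF, Q=18μC, V=3.60V), C3(2μF, Q=19μC, V=9.50V)
Op 1: CLOSE 1-2: Q_total=21.00, C_total=6.00, V=3.50; Q1=3.50, Q2=17.50; dissipated=0.150
Op 2: CLOSE 3-1: Q_total=22.50, C_total=3.00, V=7.50; Q3=15.00, Q1=7.50; dissipated=12.000
Op 3: CLOSE 1-3: Q_total=22.50, C_total=3.00, V=7.50; Q1=7.50, Q3=15.00; dissipated=0.000
Final charges: Q1=7.50, Q2=17.50, Q3=15.00

Answer: 15.00 μC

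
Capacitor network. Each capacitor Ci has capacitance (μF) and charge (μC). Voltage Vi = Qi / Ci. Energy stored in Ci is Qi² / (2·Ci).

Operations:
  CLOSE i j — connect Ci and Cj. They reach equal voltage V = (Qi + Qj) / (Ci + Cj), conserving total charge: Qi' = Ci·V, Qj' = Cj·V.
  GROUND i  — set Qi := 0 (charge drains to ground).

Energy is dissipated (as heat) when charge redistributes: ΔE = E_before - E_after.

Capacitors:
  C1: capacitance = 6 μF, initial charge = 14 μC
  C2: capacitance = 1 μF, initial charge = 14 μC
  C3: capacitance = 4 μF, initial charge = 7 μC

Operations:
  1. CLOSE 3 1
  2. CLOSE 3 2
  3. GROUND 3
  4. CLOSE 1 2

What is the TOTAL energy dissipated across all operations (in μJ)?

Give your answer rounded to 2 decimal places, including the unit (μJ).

Answer: 99.62 μJ

Derivation:
Initial: C1(6μF, Q=14μC, V=2.33V), C2(1μF, Q=14μC, V=14.00V), C3(4μF, Q=7μC, V=1.75V)
Op 1: CLOSE 3-1: Q_total=21.00, C_total=10.00, V=2.10; Q3=8.40, Q1=12.60; dissipated=0.408
Op 2: CLOSE 3-2: Q_total=22.40, C_total=5.00, V=4.48; Q3=17.92, Q2=4.48; dissipated=56.644
Op 3: GROUND 3: Q3=0; energy lost=40.141
Op 4: CLOSE 1-2: Q_total=17.08, C_total=7.00, V=2.44; Q1=14.64, Q2=2.44; dissipated=2.428
Total dissipated: 99.621 μJ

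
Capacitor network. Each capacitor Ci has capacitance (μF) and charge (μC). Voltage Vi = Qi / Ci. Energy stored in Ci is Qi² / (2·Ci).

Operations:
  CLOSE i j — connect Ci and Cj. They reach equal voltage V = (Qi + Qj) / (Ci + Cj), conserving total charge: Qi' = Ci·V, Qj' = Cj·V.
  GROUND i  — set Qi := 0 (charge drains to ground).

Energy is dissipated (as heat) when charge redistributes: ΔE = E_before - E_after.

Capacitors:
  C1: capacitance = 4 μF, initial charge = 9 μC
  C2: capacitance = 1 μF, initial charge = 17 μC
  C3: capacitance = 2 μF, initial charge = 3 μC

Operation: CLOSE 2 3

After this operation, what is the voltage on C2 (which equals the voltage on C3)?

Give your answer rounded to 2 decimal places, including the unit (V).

Answer: 6.67 V

Derivation:
Initial: C1(4μF, Q=9μC, V=2.25V), C2(1μF, Q=17μC, V=17.00V), C3(2μF, Q=3μC, V=1.50V)
Op 1: CLOSE 2-3: Q_total=20.00, C_total=3.00, V=6.67; Q2=6.67, Q3=13.33; dissipated=80.083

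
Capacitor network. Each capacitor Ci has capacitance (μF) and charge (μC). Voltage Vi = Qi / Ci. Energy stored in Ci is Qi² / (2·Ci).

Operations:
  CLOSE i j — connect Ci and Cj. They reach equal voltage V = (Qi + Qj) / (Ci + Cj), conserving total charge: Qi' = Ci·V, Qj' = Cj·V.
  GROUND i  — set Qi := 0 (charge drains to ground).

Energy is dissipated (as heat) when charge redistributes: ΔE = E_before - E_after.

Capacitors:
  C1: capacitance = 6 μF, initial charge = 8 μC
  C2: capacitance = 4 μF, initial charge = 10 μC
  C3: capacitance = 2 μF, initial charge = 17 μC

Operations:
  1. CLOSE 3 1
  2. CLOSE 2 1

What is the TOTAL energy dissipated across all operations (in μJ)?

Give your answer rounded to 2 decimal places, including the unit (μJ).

Answer: 38.99 μJ

Derivation:
Initial: C1(6μF, Q=8μC, V=1.33V), C2(4μF, Q=10μC, V=2.50V), C3(2μF, Q=17μC, V=8.50V)
Op 1: CLOSE 3-1: Q_total=25.00, C_total=8.00, V=3.12; Q3=6.25, Q1=18.75; dissipated=38.521
Op 2: CLOSE 2-1: Q_total=28.75, C_total=10.00, V=2.88; Q2=11.50, Q1=17.25; dissipated=0.469
Total dissipated: 38.990 μJ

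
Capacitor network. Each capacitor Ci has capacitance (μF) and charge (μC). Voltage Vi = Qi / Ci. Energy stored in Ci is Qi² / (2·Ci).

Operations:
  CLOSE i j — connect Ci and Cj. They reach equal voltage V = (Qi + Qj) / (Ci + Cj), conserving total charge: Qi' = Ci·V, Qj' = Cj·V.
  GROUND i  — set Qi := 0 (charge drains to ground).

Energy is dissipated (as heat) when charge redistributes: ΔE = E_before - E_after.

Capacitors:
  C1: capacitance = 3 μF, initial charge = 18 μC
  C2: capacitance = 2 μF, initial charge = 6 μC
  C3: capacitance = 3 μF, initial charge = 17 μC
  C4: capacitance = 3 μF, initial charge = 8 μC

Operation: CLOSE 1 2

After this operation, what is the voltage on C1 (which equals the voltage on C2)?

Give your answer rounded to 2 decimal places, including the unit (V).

Initial: C1(3μF, Q=18μC, V=6.00V), C2(2μF, Q=6μC, V=3.00V), C3(3μF, Q=17μC, V=5.67V), C4(3μF, Q=8μC, V=2.67V)
Op 1: CLOSE 1-2: Q_total=24.00, C_total=5.00, V=4.80; Q1=14.40, Q2=9.60; dissipated=5.400

Answer: 4.80 V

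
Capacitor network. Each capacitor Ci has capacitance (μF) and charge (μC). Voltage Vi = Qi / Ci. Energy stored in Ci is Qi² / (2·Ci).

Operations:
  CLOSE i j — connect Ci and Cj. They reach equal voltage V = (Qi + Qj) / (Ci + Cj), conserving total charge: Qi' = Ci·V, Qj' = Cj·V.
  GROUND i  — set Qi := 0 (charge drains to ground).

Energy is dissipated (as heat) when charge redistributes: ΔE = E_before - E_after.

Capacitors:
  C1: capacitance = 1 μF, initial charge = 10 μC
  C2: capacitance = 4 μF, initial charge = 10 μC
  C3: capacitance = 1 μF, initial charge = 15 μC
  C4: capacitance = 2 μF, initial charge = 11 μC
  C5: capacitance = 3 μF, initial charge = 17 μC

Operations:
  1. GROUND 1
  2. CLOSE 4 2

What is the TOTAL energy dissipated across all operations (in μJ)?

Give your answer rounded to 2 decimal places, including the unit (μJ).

Answer: 56.00 μJ

Derivation:
Initial: C1(1μF, Q=10μC, V=10.00V), C2(4μF, Q=10μC, V=2.50V), C3(1μF, Q=15μC, V=15.00V), C4(2μF, Q=11μC, V=5.50V), C5(3μF, Q=17μC, V=5.67V)
Op 1: GROUND 1: Q1=0; energy lost=50.000
Op 2: CLOSE 4-2: Q_total=21.00, C_total=6.00, V=3.50; Q4=7.00, Q2=14.00; dissipated=6.000
Total dissipated: 56.000 μJ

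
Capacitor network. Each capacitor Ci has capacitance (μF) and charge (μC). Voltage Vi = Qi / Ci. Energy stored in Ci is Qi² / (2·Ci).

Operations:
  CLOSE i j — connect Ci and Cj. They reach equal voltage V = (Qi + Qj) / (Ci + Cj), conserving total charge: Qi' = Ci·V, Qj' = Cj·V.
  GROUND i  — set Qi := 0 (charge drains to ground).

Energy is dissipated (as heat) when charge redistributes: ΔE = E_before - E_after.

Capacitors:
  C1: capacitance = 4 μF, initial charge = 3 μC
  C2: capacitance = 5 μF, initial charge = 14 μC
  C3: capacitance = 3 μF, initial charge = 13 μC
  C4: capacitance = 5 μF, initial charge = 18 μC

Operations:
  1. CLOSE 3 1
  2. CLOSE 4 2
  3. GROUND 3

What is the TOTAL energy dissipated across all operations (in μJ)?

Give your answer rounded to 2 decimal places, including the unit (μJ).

Initial: C1(4μF, Q=3μC, V=0.75V), C2(5μF, Q=14μC, V=2.80V), C3(3μF, Q=13μC, V=4.33V), C4(5μF, Q=18μC, V=3.60V)
Op 1: CLOSE 3-1: Q_total=16.00, C_total=7.00, V=2.29; Q3=6.86, Q1=9.14; dissipated=11.006
Op 2: CLOSE 4-2: Q_total=32.00, C_total=10.00, V=3.20; Q4=16.00, Q2=16.00; dissipated=0.800
Op 3: GROUND 3: Q3=0; energy lost=7.837
Total dissipated: 19.643 μJ

Answer: 19.64 μJ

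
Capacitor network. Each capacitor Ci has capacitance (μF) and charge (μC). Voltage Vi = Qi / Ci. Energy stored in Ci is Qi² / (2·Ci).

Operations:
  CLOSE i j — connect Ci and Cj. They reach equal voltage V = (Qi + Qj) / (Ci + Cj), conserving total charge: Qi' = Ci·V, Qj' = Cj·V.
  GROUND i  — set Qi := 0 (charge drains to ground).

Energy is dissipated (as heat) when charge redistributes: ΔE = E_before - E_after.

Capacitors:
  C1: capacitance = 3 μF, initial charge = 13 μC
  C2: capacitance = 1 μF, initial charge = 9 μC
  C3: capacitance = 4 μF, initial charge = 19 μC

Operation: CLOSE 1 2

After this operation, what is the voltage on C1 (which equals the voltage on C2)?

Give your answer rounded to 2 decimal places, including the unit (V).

Initial: C1(3μF, Q=13μC, V=4.33V), C2(1μF, Q=9μC, V=9.00V), C3(4μF, Q=19μC, V=4.75V)
Op 1: CLOSE 1-2: Q_total=22.00, C_total=4.00, V=5.50; Q1=16.50, Q2=5.50; dissipated=8.167

Answer: 5.50 V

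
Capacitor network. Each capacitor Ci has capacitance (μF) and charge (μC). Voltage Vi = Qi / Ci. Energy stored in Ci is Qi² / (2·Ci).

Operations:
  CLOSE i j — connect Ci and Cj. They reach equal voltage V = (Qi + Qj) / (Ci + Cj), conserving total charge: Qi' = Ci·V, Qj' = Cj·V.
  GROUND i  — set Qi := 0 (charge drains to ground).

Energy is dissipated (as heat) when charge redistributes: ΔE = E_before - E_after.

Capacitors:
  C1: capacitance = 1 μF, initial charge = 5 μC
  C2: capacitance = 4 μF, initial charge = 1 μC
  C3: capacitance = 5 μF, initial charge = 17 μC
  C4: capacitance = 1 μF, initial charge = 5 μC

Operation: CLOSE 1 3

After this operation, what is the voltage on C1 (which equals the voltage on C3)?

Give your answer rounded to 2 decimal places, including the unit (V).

Initial: C1(1μF, Q=5μC, V=5.00V), C2(4μF, Q=1μC, V=0.25V), C3(5μF, Q=17μC, V=3.40V), C4(1μF, Q=5μC, V=5.00V)
Op 1: CLOSE 1-3: Q_total=22.00, C_total=6.00, V=3.67; Q1=3.67, Q3=18.33; dissipated=1.067

Answer: 3.67 V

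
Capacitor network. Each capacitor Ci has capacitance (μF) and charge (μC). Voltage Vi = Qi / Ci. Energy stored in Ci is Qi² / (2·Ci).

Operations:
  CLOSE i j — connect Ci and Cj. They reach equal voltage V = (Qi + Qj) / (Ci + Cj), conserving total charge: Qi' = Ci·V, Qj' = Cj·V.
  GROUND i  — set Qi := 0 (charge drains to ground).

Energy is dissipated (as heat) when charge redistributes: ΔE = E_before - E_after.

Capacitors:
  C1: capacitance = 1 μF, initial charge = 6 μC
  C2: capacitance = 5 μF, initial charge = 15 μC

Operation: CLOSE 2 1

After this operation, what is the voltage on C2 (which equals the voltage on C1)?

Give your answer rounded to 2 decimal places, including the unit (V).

Answer: 3.50 V

Derivation:
Initial: C1(1μF, Q=6μC, V=6.00V), C2(5μF, Q=15μC, V=3.00V)
Op 1: CLOSE 2-1: Q_total=21.00, C_total=6.00, V=3.50; Q2=17.50, Q1=3.50; dissipated=3.750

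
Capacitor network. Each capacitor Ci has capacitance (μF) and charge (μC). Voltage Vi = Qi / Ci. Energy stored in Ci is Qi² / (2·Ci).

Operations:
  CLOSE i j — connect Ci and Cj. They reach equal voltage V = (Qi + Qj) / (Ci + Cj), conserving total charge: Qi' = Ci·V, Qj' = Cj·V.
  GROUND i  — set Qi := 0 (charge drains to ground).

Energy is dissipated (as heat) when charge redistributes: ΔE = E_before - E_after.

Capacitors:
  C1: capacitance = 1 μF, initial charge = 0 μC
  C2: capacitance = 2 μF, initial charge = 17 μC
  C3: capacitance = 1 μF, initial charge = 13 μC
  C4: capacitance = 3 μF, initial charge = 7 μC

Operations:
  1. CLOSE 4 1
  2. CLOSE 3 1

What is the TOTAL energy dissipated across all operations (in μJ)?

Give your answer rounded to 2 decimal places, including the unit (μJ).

Answer: 33.68 μJ

Derivation:
Initial: C1(1μF, Q=0μC, V=0.00V), C2(2μF, Q=17μC, V=8.50V), C3(1μF, Q=13μC, V=13.00V), C4(3μF, Q=7μC, V=2.33V)
Op 1: CLOSE 4-1: Q_total=7.00, C_total=4.00, V=1.75; Q4=5.25, Q1=1.75; dissipated=2.042
Op 2: CLOSE 3-1: Q_total=14.75, C_total=2.00, V=7.38; Q3=7.38, Q1=7.38; dissipated=31.641
Total dissipated: 33.682 μJ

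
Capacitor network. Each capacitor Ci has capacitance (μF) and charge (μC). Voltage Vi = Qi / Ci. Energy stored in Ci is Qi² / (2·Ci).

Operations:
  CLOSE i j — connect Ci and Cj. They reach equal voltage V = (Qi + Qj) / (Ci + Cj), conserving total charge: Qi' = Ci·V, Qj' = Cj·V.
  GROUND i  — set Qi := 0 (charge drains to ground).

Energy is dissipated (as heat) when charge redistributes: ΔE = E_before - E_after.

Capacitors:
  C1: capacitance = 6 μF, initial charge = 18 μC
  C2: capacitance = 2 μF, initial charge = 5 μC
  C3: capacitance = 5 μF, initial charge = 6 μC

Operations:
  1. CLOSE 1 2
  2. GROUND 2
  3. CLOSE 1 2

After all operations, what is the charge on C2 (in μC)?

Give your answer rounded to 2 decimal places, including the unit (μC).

Answer: 4.31 μC

Derivation:
Initial: C1(6μF, Q=18μC, V=3.00V), C2(2μF, Q=5μC, V=2.50V), C3(5μF, Q=6μC, V=1.20V)
Op 1: CLOSE 1-2: Q_total=23.00, C_total=8.00, V=2.88; Q1=17.25, Q2=5.75; dissipated=0.188
Op 2: GROUND 2: Q2=0; energy lost=8.266
Op 3: CLOSE 1-2: Q_total=17.25, C_total=8.00, V=2.16; Q1=12.94, Q2=4.31; dissipated=6.199
Final charges: Q1=12.94, Q2=4.31, Q3=6.00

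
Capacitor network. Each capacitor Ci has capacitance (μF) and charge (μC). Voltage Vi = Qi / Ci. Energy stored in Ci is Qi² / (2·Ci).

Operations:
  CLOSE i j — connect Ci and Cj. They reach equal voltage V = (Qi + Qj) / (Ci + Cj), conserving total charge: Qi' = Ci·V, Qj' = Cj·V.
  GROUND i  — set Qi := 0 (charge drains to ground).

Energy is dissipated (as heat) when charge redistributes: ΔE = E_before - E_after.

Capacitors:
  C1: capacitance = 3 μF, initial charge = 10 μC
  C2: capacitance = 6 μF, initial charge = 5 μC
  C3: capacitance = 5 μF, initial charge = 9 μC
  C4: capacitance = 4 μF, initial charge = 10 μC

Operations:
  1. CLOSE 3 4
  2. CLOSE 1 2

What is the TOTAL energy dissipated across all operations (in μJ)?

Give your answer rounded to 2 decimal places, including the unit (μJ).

Answer: 6.79 μJ

Derivation:
Initial: C1(3μF, Q=10μC, V=3.33V), C2(6μF, Q=5μC, V=0.83V), C3(5μF, Q=9μC, V=1.80V), C4(4μF, Q=10μC, V=2.50V)
Op 1: CLOSE 3-4: Q_total=19.00, C_total=9.00, V=2.11; Q3=10.56, Q4=8.44; dissipated=0.544
Op 2: CLOSE 1-2: Q_total=15.00, C_total=9.00, V=1.67; Q1=5.00, Q2=10.00; dissipated=6.250
Total dissipated: 6.794 μJ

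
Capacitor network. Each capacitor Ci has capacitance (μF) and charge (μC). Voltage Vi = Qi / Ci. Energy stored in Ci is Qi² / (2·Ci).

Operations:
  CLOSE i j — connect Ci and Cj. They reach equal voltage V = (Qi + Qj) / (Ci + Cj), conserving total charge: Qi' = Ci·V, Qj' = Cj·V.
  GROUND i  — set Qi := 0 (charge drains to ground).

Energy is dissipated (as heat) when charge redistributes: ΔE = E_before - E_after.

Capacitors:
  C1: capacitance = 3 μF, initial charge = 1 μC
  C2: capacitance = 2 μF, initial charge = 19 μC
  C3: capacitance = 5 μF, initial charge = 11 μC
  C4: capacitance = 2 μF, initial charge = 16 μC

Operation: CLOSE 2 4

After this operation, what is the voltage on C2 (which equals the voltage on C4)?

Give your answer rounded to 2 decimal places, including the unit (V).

Answer: 8.75 V

Derivation:
Initial: C1(3μF, Q=1μC, V=0.33V), C2(2μF, Q=19μC, V=9.50V), C3(5μF, Q=11μC, V=2.20V), C4(2μF, Q=16μC, V=8.00V)
Op 1: CLOSE 2-4: Q_total=35.00, C_total=4.00, V=8.75; Q2=17.50, Q4=17.50; dissipated=1.125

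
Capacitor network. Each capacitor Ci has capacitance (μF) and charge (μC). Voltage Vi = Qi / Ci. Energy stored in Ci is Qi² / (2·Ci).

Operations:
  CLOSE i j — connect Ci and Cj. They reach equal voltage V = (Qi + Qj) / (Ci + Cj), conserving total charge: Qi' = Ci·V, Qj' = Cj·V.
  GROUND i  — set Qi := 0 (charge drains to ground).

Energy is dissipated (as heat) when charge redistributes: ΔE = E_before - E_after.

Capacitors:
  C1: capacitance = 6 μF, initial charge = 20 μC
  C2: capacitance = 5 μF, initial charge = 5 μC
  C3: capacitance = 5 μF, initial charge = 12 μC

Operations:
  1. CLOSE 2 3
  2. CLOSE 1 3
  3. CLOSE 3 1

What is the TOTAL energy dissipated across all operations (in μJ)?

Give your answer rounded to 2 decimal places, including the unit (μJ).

Initial: C1(6μF, Q=20μC, V=3.33V), C2(5μF, Q=5μC, V=1.00V), C3(5μF, Q=12μC, V=2.40V)
Op 1: CLOSE 2-3: Q_total=17.00, C_total=10.00, V=1.70; Q2=8.50, Q3=8.50; dissipated=2.450
Op 2: CLOSE 1-3: Q_total=28.50, C_total=11.00, V=2.59; Q1=15.55, Q3=12.95; dissipated=3.638
Op 3: CLOSE 3-1: Q_total=28.50, C_total=11.00, V=2.59; Q3=12.95, Q1=15.55; dissipated=0.000
Total dissipated: 6.088 μJ

Answer: 6.09 μJ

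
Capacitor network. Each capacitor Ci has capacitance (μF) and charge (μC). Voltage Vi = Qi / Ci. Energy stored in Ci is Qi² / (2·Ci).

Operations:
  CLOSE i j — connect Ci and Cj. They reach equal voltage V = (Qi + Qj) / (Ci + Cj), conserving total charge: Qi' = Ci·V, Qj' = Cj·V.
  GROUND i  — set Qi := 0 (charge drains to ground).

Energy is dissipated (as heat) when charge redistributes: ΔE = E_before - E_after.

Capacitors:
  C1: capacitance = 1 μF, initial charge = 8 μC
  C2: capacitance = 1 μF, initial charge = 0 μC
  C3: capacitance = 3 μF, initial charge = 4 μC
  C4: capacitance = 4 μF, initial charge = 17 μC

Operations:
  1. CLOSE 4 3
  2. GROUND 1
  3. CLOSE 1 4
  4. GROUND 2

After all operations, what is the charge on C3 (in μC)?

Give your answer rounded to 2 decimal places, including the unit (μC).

Answer: 9.00 μC

Derivation:
Initial: C1(1μF, Q=8μC, V=8.00V), C2(1μF, Q=0μC, V=0.00V), C3(3μF, Q=4μC, V=1.33V), C4(4μF, Q=17μC, V=4.25V)
Op 1: CLOSE 4-3: Q_total=21.00, C_total=7.00, V=3.00; Q4=12.00, Q3=9.00; dissipated=7.292
Op 2: GROUND 1: Q1=0; energy lost=32.000
Op 3: CLOSE 1-4: Q_total=12.00, C_total=5.00, V=2.40; Q1=2.40, Q4=9.60; dissipated=3.600
Op 4: GROUND 2: Q2=0; energy lost=0.000
Final charges: Q1=2.40, Q2=0.00, Q3=9.00, Q4=9.60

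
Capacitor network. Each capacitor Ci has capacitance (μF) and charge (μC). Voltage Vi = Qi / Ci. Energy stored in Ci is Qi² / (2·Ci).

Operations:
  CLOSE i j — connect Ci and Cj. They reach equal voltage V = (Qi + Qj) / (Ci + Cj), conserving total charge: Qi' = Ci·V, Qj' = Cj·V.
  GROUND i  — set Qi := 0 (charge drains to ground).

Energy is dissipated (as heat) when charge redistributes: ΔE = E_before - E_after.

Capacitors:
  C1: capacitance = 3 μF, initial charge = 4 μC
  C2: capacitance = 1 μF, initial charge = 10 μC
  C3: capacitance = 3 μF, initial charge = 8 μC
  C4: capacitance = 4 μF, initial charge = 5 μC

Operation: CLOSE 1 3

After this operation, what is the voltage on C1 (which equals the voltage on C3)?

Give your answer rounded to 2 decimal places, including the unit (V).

Initial: C1(3μF, Q=4μC, V=1.33V), C2(1μF, Q=10μC, V=10.00V), C3(3μF, Q=8μC, V=2.67V), C4(4μF, Q=5μC, V=1.25V)
Op 1: CLOSE 1-3: Q_total=12.00, C_total=6.00, V=2.00; Q1=6.00, Q3=6.00; dissipated=1.333

Answer: 2.00 V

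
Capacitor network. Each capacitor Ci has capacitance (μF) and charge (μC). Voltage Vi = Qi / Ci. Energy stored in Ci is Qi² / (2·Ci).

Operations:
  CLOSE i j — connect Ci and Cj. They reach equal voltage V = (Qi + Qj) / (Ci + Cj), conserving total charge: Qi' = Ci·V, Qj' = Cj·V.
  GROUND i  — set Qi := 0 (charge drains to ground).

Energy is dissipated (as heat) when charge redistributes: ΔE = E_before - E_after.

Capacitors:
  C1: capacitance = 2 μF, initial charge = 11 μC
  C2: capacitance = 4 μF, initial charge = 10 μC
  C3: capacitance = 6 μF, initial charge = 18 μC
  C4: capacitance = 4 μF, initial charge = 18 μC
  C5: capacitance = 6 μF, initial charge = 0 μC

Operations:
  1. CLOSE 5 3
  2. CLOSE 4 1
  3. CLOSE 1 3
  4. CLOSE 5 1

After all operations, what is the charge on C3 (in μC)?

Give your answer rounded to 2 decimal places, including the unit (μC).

Answer: 14.00 μC

Derivation:
Initial: C1(2μF, Q=11μC, V=5.50V), C2(4μF, Q=10μC, V=2.50V), C3(6μF, Q=18μC, V=3.00V), C4(4μF, Q=18μC, V=4.50V), C5(6μF, Q=0μC, V=0.00V)
Op 1: CLOSE 5-3: Q_total=18.00, C_total=12.00, V=1.50; Q5=9.00, Q3=9.00; dissipated=13.500
Op 2: CLOSE 4-1: Q_total=29.00, C_total=6.00, V=4.83; Q4=19.33, Q1=9.67; dissipated=0.667
Op 3: CLOSE 1-3: Q_total=18.67, C_total=8.00, V=2.33; Q1=4.67, Q3=14.00; dissipated=8.333
Op 4: CLOSE 5-1: Q_total=13.67, C_total=8.00, V=1.71; Q5=10.25, Q1=3.42; dissipated=0.521
Final charges: Q1=3.42, Q2=10.00, Q3=14.00, Q4=19.33, Q5=10.25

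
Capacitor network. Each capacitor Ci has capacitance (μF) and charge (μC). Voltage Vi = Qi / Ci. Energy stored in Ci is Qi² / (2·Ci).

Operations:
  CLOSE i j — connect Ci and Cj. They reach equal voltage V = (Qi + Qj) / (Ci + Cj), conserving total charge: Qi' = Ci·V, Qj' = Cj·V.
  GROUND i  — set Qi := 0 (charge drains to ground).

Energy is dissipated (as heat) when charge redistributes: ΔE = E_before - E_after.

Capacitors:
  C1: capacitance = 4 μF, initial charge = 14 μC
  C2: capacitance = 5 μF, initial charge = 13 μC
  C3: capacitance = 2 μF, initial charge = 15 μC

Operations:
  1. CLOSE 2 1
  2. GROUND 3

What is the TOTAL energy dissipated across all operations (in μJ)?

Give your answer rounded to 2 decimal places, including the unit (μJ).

Answer: 57.15 μJ

Derivation:
Initial: C1(4μF, Q=14μC, V=3.50V), C2(5μF, Q=13μC, V=2.60V), C3(2μF, Q=15μC, V=7.50V)
Op 1: CLOSE 2-1: Q_total=27.00, C_total=9.00, V=3.00; Q2=15.00, Q1=12.00; dissipated=0.900
Op 2: GROUND 3: Q3=0; energy lost=56.250
Total dissipated: 57.150 μJ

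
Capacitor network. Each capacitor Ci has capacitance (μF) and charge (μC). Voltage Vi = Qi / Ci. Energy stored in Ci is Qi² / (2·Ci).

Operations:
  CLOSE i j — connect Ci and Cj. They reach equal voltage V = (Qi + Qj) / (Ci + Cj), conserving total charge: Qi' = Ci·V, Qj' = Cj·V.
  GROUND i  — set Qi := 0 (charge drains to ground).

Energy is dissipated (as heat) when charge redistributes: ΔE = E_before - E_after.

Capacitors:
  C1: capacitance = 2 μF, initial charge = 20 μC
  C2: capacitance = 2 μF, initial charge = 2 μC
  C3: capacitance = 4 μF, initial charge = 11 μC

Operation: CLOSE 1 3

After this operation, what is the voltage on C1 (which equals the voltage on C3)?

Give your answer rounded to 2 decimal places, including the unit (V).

Initial: C1(2μF, Q=20μC, V=10.00V), C2(2μF, Q=2μC, V=1.00V), C3(4μF, Q=11μC, V=2.75V)
Op 1: CLOSE 1-3: Q_total=31.00, C_total=6.00, V=5.17; Q1=10.33, Q3=20.67; dissipated=35.042

Answer: 5.17 V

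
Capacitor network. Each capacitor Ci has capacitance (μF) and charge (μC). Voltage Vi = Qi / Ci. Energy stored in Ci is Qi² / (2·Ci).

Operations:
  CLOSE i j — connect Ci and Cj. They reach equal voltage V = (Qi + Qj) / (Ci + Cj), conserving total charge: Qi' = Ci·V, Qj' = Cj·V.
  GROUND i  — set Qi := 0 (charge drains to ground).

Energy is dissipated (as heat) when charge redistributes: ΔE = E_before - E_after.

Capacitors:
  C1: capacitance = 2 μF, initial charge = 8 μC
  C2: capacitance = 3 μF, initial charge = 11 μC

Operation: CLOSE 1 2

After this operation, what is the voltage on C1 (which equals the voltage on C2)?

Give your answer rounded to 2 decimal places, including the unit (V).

Initial: C1(2μF, Q=8μC, V=4.00V), C2(3μF, Q=11μC, V=3.67V)
Op 1: CLOSE 1-2: Q_total=19.00, C_total=5.00, V=3.80; Q1=7.60, Q2=11.40; dissipated=0.067

Answer: 3.80 V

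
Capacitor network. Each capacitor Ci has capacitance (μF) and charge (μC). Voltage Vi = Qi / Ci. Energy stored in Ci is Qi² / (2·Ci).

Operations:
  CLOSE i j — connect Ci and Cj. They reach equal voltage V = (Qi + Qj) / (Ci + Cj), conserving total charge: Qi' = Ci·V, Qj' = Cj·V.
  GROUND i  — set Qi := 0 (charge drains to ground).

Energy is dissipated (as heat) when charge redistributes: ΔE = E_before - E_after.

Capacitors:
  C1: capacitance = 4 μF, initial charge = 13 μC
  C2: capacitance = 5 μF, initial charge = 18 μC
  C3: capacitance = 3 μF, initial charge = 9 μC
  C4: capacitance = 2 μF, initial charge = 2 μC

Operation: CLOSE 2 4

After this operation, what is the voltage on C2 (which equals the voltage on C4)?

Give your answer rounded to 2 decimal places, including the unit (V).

Answer: 2.86 V

Derivation:
Initial: C1(4μF, Q=13μC, V=3.25V), C2(5μF, Q=18μC, V=3.60V), C3(3μF, Q=9μC, V=3.00V), C4(2μF, Q=2μC, V=1.00V)
Op 1: CLOSE 2-4: Q_total=20.00, C_total=7.00, V=2.86; Q2=14.29, Q4=5.71; dissipated=4.829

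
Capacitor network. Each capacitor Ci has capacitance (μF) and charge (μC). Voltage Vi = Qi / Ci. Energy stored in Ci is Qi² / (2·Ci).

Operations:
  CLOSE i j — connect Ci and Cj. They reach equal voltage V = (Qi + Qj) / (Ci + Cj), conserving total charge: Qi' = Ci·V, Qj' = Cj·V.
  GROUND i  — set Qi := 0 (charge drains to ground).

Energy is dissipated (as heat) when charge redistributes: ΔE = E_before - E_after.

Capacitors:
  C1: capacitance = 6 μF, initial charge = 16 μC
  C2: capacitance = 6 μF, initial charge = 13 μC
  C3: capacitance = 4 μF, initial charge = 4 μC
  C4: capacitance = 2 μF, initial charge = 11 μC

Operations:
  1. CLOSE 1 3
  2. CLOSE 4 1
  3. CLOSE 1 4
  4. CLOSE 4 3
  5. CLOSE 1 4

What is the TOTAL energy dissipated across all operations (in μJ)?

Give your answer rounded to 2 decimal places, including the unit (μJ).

Initial: C1(6μF, Q=16μC, V=2.67V), C2(6μF, Q=13μC, V=2.17V), C3(4μF, Q=4μC, V=1.00V), C4(2μF, Q=11μC, V=5.50V)
Op 1: CLOSE 1-3: Q_total=20.00, C_total=10.00, V=2.00; Q1=12.00, Q3=8.00; dissipated=3.333
Op 2: CLOSE 4-1: Q_total=23.00, C_total=8.00, V=2.88; Q4=5.75, Q1=17.25; dissipated=9.188
Op 3: CLOSE 1-4: Q_total=23.00, C_total=8.00, V=2.88; Q1=17.25, Q4=5.75; dissipated=0.000
Op 4: CLOSE 4-3: Q_total=13.75, C_total=6.00, V=2.29; Q4=4.58, Q3=9.17; dissipated=0.510
Op 5: CLOSE 1-4: Q_total=21.83, C_total=8.00, V=2.73; Q1=16.38, Q4=5.46; dissipated=0.255
Total dissipated: 13.286 μJ

Answer: 13.29 μJ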